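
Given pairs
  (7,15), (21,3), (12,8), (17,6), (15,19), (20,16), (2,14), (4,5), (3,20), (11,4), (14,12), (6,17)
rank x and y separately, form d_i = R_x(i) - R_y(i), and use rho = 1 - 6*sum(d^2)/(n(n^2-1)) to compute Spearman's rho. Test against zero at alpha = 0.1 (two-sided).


Step 1: Rank x and y separately (midranks; no ties here).
rank(x): 7->5, 21->12, 12->7, 17->10, 15->9, 20->11, 2->1, 4->3, 3->2, 11->6, 14->8, 6->4
rank(y): 15->8, 3->1, 8->5, 6->4, 19->11, 16->9, 14->7, 5->3, 20->12, 4->2, 12->6, 17->10
Step 2: d_i = R_x(i) - R_y(i); compute d_i^2.
  (5-8)^2=9, (12-1)^2=121, (7-5)^2=4, (10-4)^2=36, (9-11)^2=4, (11-9)^2=4, (1-7)^2=36, (3-3)^2=0, (2-12)^2=100, (6-2)^2=16, (8-6)^2=4, (4-10)^2=36
sum(d^2) = 370.
Step 3: rho = 1 - 6*370 / (12*(12^2 - 1)) = 1 - 2220/1716 = -0.293706.
Step 4: Under H0, t = rho * sqrt((n-2)/(1-rho^2)) = -0.9716 ~ t(10).
Step 5: Two-sided p-value from the t-distribution with 10 df = 0.354148.
Step 6: alpha = 0.1. fail to reject H0.

rho = -0.2937, p = 0.354148, fail to reject H0 at alpha = 0.1.


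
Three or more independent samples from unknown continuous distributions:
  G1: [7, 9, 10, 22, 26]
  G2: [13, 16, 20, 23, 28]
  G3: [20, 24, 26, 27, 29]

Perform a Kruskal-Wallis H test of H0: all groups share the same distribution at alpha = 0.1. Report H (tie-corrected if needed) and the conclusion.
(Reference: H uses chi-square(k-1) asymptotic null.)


Step 1: Combine all N = 15 observations and assign midranks.
sorted (value, group, rank): (7,G1,1), (9,G1,2), (10,G1,3), (13,G2,4), (16,G2,5), (20,G2,6.5), (20,G3,6.5), (22,G1,8), (23,G2,9), (24,G3,10), (26,G1,11.5), (26,G3,11.5), (27,G3,13), (28,G2,14), (29,G3,15)
Step 2: Sum ranks within each group.
R_1 = 25.5 (n_1 = 5)
R_2 = 38.5 (n_2 = 5)
R_3 = 56 (n_3 = 5)
Step 3: H = 12/(N(N+1)) * sum(R_i^2/n_i) - 3(N+1)
     = 12/(15*16) * (25.5^2/5 + 38.5^2/5 + 56^2/5) - 3*16
     = 0.050000 * 1053.7 - 48
     = 4.685000.
Step 4: Ties present; correction factor C = 1 - 12/(15^3 - 15) = 0.996429. Corrected H = 4.685000 / 0.996429 = 4.701792.
Step 5: Under H0, H ~ chi^2(2); p-value = 0.095284.
Step 6: alpha = 0.1. reject H0.

H = 4.7018, df = 2, p = 0.095284, reject H0.


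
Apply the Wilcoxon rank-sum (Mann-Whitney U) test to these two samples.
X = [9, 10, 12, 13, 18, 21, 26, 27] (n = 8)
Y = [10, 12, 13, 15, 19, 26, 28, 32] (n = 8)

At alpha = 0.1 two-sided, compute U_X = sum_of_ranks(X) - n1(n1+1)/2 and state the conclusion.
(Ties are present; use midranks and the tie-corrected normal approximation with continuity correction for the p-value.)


Step 1: Combine and sort all 16 observations; assign midranks.
sorted (value, group): (9,X), (10,X), (10,Y), (12,X), (12,Y), (13,X), (13,Y), (15,Y), (18,X), (19,Y), (21,X), (26,X), (26,Y), (27,X), (28,Y), (32,Y)
ranks: 9->1, 10->2.5, 10->2.5, 12->4.5, 12->4.5, 13->6.5, 13->6.5, 15->8, 18->9, 19->10, 21->11, 26->12.5, 26->12.5, 27->14, 28->15, 32->16
Step 2: Rank sum for X: R1 = 1 + 2.5 + 4.5 + 6.5 + 9 + 11 + 12.5 + 14 = 61.
Step 3: U_X = R1 - n1(n1+1)/2 = 61 - 8*9/2 = 61 - 36 = 25.
       U_Y = n1*n2 - U_X = 64 - 25 = 39.
Step 4: Ties are present, so use the tie-corrected normal approximation (with continuity correction) for the p-value.
Step 5: p-value = 0.493563; compare to alpha = 0.1. fail to reject H0.

U_X = 25, p = 0.493563, fail to reject H0 at alpha = 0.1.


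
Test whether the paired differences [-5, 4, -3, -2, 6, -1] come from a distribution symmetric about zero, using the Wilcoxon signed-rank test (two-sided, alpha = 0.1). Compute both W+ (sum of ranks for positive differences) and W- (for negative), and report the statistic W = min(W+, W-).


Step 1: Drop any zero differences (none here) and take |d_i|.
|d| = [5, 4, 3, 2, 6, 1]
Step 2: Midrank |d_i| (ties get averaged ranks).
ranks: |5|->5, |4|->4, |3|->3, |2|->2, |6|->6, |1|->1
Step 3: Attach original signs; sum ranks with positive sign and with negative sign.
W+ = 4 + 6 = 10
W- = 5 + 3 + 2 + 1 = 11
(Check: W+ + W- = 21 should equal n(n+1)/2 = 21.)
Step 4: Test statistic W = min(W+, W-) = 10.
Step 5: No ties, so the exact null distribution over the 2^6 = 64 sign assignments gives the two-sided p-value = 1.000000.
Step 6: alpha = 0.1. fail to reject H0.

W+ = 10, W- = 11, W = min = 10, p = 1.000000, fail to reject H0.


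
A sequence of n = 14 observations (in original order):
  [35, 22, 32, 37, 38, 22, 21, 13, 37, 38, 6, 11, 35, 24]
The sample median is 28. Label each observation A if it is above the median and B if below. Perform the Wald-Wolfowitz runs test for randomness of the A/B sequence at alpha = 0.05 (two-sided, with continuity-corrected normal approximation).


Step 1: Compute median = 28; label A = above, B = below.
Labels in order: ABAAABBBAABBAB  (n_A = 7, n_B = 7)
Step 2: Count runs R = 8.
Step 3: Under H0 (random ordering), E[R] = 2*n_A*n_B/(n_A+n_B) + 1 = 2*7*7/14 + 1 = 8.0000.
        Var[R] = 2*n_A*n_B*(2*n_A*n_B - n_A - n_B) / ((n_A+n_B)^2 * (n_A+n_B-1)) = 8232/2548 = 3.2308.
        SD[R] = 1.7974.
Step 4: R = E[R], so z = 0 with no continuity correction.
Step 5: Two-sided p-value via normal approximation = 2*(1 - Phi(|z|)) = 1.000000.
Step 6: alpha = 0.05. fail to reject H0.

R = 8, z = 0.0000, p = 1.000000, fail to reject H0.


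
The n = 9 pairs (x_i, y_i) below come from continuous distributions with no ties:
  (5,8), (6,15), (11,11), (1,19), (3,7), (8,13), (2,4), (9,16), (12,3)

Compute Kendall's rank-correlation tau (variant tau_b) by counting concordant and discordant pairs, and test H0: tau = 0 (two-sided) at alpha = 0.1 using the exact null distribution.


Step 1: Enumerate the 36 unordered pairs (i,j) with i<j and classify each by sign(x_j-x_i) * sign(y_j-y_i).
  (1,2):dx=+1,dy=+7->C; (1,3):dx=+6,dy=+3->C; (1,4):dx=-4,dy=+11->D; (1,5):dx=-2,dy=-1->C
  (1,6):dx=+3,dy=+5->C; (1,7):dx=-3,dy=-4->C; (1,8):dx=+4,dy=+8->C; (1,9):dx=+7,dy=-5->D
  (2,3):dx=+5,dy=-4->D; (2,4):dx=-5,dy=+4->D; (2,5):dx=-3,dy=-8->C; (2,6):dx=+2,dy=-2->D
  (2,7):dx=-4,dy=-11->C; (2,8):dx=+3,dy=+1->C; (2,9):dx=+6,dy=-12->D; (3,4):dx=-10,dy=+8->D
  (3,5):dx=-8,dy=-4->C; (3,6):dx=-3,dy=+2->D; (3,7):dx=-9,dy=-7->C; (3,8):dx=-2,dy=+5->D
  (3,9):dx=+1,dy=-8->D; (4,5):dx=+2,dy=-12->D; (4,6):dx=+7,dy=-6->D; (4,7):dx=+1,dy=-15->D
  (4,8):dx=+8,dy=-3->D; (4,9):dx=+11,dy=-16->D; (5,6):dx=+5,dy=+6->C; (5,7):dx=-1,dy=-3->C
  (5,8):dx=+6,dy=+9->C; (5,9):dx=+9,dy=-4->D; (6,7):dx=-6,dy=-9->C; (6,8):dx=+1,dy=+3->C
  (6,9):dx=+4,dy=-10->D; (7,8):dx=+7,dy=+12->C; (7,9):dx=+10,dy=-1->D; (8,9):dx=+3,dy=-13->D
Step 2: C = 17, D = 19, total pairs = 36.
Step 3: tau = (C - D)/(n(n-1)/2) = (17 - 19)/36 = -0.055556.
Step 4: Exact two-sided p-value (enumerate n! = 362880 permutations of y under H0): p = 0.919455.
Step 5: alpha = 0.1. fail to reject H0.

tau_b = -0.0556 (C=17, D=19), p = 0.919455, fail to reject H0.


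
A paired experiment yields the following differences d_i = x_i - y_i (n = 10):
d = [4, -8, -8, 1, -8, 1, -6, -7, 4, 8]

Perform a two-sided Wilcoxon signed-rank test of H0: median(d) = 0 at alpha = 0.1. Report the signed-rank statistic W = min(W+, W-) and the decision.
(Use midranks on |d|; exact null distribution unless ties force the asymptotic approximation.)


Step 1: Drop any zero differences (none here) and take |d_i|.
|d| = [4, 8, 8, 1, 8, 1, 6, 7, 4, 8]
Step 2: Midrank |d_i| (ties get averaged ranks).
ranks: |4|->3.5, |8|->8.5, |8|->8.5, |1|->1.5, |8|->8.5, |1|->1.5, |6|->5, |7|->6, |4|->3.5, |8|->8.5
Step 3: Attach original signs; sum ranks with positive sign and with negative sign.
W+ = 3.5 + 1.5 + 1.5 + 3.5 + 8.5 = 18.5
W- = 8.5 + 8.5 + 8.5 + 5 + 6 = 36.5
(Check: W+ + W- = 55 should equal n(n+1)/2 = 55.)
Step 4: Test statistic W = min(W+, W-) = 18.5.
Step 5: Ties in |d|, so use the tie-corrected normal approximation.
        E[W] = n(n+1)/4 = 10*11/4 = 27.5.
        Tie groups: |d|=1 (t=2), |d|=4 (t=2), |d|=8 (t=4); sum(t^3 - t) = 72.
        Var[W] = n(n+1)(2n+1)/24 - sum(t^3-t)/48 = 2310/24 - 72/48 = 94.75.
        z = (W - E[W]) / sqrt(Var[W]) = (18.5 - 27.5) / 9.7340 = -0.9246.
        Two-sided p = 2*Phi(z) = 0.355175.
Step 6: alpha = 0.1. fail to reject H0.

W+ = 18.5, W- = 36.5, W = min = 18.5, p = 0.355175, fail to reject H0.


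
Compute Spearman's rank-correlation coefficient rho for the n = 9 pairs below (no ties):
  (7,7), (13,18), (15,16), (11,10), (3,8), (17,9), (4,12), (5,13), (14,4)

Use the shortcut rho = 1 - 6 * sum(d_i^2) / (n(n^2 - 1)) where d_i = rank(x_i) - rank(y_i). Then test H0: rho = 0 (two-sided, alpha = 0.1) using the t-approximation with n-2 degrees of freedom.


Step 1: Rank x and y separately (midranks; no ties here).
rank(x): 7->4, 13->6, 15->8, 11->5, 3->1, 17->9, 4->2, 5->3, 14->7
rank(y): 7->2, 18->9, 16->8, 10->5, 8->3, 9->4, 12->6, 13->7, 4->1
Step 2: d_i = R_x(i) - R_y(i); compute d_i^2.
  (4-2)^2=4, (6-9)^2=9, (8-8)^2=0, (5-5)^2=0, (1-3)^2=4, (9-4)^2=25, (2-6)^2=16, (3-7)^2=16, (7-1)^2=36
sum(d^2) = 110.
Step 3: rho = 1 - 6*110 / (9*(9^2 - 1)) = 1 - 660/720 = 0.083333.
Step 4: Under H0, t = rho * sqrt((n-2)/(1-rho^2)) = 0.2212 ~ t(7).
Step 5: Two-sided p-value from the t-distribution with 7 df = 0.831214.
Step 6: alpha = 0.1. fail to reject H0.

rho = 0.0833, p = 0.831214, fail to reject H0 at alpha = 0.1.


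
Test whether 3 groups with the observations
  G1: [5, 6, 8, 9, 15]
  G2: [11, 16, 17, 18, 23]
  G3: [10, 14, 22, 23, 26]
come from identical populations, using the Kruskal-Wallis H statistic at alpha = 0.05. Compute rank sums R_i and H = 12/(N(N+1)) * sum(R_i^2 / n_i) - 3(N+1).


Step 1: Combine all N = 15 observations and assign midranks.
sorted (value, group, rank): (5,G1,1), (6,G1,2), (8,G1,3), (9,G1,4), (10,G3,5), (11,G2,6), (14,G3,7), (15,G1,8), (16,G2,9), (17,G2,10), (18,G2,11), (22,G3,12), (23,G2,13.5), (23,G3,13.5), (26,G3,15)
Step 2: Sum ranks within each group.
R_1 = 18 (n_1 = 5)
R_2 = 49.5 (n_2 = 5)
R_3 = 52.5 (n_3 = 5)
Step 3: H = 12/(N(N+1)) * sum(R_i^2/n_i) - 3(N+1)
     = 12/(15*16) * (18^2/5 + 49.5^2/5 + 52.5^2/5) - 3*16
     = 0.050000 * 1106.1 - 48
     = 7.305000.
Step 4: Ties present; correction factor C = 1 - 6/(15^3 - 15) = 0.998214. Corrected H = 7.305000 / 0.998214 = 7.318068.
Step 5: Under H0, H ~ chi^2(2); p-value = 0.025757.
Step 6: alpha = 0.05. reject H0.

H = 7.3181, df = 2, p = 0.025757, reject H0.


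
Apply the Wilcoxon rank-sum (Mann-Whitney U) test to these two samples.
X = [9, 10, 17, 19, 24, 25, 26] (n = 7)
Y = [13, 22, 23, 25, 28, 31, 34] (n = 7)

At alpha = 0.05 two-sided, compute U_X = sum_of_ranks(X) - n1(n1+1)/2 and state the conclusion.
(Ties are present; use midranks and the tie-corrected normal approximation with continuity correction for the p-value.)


Step 1: Combine and sort all 14 observations; assign midranks.
sorted (value, group): (9,X), (10,X), (13,Y), (17,X), (19,X), (22,Y), (23,Y), (24,X), (25,X), (25,Y), (26,X), (28,Y), (31,Y), (34,Y)
ranks: 9->1, 10->2, 13->3, 17->4, 19->5, 22->6, 23->7, 24->8, 25->9.5, 25->9.5, 26->11, 28->12, 31->13, 34->14
Step 2: Rank sum for X: R1 = 1 + 2 + 4 + 5 + 8 + 9.5 + 11 = 40.5.
Step 3: U_X = R1 - n1(n1+1)/2 = 40.5 - 7*8/2 = 40.5 - 28 = 12.5.
       U_Y = n1*n2 - U_X = 49 - 12.5 = 36.5.
Step 4: Ties are present, so use the tie-corrected normal approximation (with continuity correction) for the p-value.
Step 5: p-value = 0.141282; compare to alpha = 0.05. fail to reject H0.

U_X = 12.5, p = 0.141282, fail to reject H0 at alpha = 0.05.


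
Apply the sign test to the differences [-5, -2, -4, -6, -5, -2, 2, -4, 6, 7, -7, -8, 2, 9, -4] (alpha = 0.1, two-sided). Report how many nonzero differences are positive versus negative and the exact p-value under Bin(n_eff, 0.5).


Step 1: Discard zero differences. Original n = 15; n_eff = number of nonzero differences = 15.
Nonzero differences (with sign): -5, -2, -4, -6, -5, -2, +2, -4, +6, +7, -7, -8, +2, +9, -4
Step 2: Count signs: positive = 5, negative = 10.
Step 3: Under H0: P(positive) = 0.5, so the number of positives S ~ Bin(15, 0.5).
Step 4: Two-sided exact p-value = sum of Bin(15,0.5) probabilities at or below the observed probability = 0.301758.
Step 5: alpha = 0.1. fail to reject H0.

n_eff = 15, pos = 5, neg = 10, p = 0.301758, fail to reject H0.


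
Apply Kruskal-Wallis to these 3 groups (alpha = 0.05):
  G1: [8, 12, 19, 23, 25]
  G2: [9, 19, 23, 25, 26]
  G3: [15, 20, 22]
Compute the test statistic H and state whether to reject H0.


Step 1: Combine all N = 13 observations and assign midranks.
sorted (value, group, rank): (8,G1,1), (9,G2,2), (12,G1,3), (15,G3,4), (19,G1,5.5), (19,G2,5.5), (20,G3,7), (22,G3,8), (23,G1,9.5), (23,G2,9.5), (25,G1,11.5), (25,G2,11.5), (26,G2,13)
Step 2: Sum ranks within each group.
R_1 = 30.5 (n_1 = 5)
R_2 = 41.5 (n_2 = 5)
R_3 = 19 (n_3 = 3)
Step 3: H = 12/(N(N+1)) * sum(R_i^2/n_i) - 3(N+1)
     = 12/(13*14) * (30.5^2/5 + 41.5^2/5 + 19^2/3) - 3*14
     = 0.065934 * 650.833 - 42
     = 0.912088.
Step 4: Ties present; correction factor C = 1 - 18/(13^3 - 13) = 0.991758. Corrected H = 0.912088 / 0.991758 = 0.919668.
Step 5: Under H0, H ~ chi^2(2); p-value = 0.631389.
Step 6: alpha = 0.05. fail to reject H0.

H = 0.9197, df = 2, p = 0.631389, fail to reject H0.


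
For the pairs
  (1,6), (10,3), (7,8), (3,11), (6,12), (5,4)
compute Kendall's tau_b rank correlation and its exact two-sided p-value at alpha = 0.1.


Step 1: Enumerate the 15 unordered pairs (i,j) with i<j and classify each by sign(x_j-x_i) * sign(y_j-y_i).
  (1,2):dx=+9,dy=-3->D; (1,3):dx=+6,dy=+2->C; (1,4):dx=+2,dy=+5->C; (1,5):dx=+5,dy=+6->C
  (1,6):dx=+4,dy=-2->D; (2,3):dx=-3,dy=+5->D; (2,4):dx=-7,dy=+8->D; (2,5):dx=-4,dy=+9->D
  (2,6):dx=-5,dy=+1->D; (3,4):dx=-4,dy=+3->D; (3,5):dx=-1,dy=+4->D; (3,6):dx=-2,dy=-4->C
  (4,5):dx=+3,dy=+1->C; (4,6):dx=+2,dy=-7->D; (5,6):dx=-1,dy=-8->C
Step 2: C = 6, D = 9, total pairs = 15.
Step 3: tau = (C - D)/(n(n-1)/2) = (6 - 9)/15 = -0.200000.
Step 4: Exact two-sided p-value (enumerate n! = 720 permutations of y under H0): p = 0.719444.
Step 5: alpha = 0.1. fail to reject H0.

tau_b = -0.2000 (C=6, D=9), p = 0.719444, fail to reject H0.


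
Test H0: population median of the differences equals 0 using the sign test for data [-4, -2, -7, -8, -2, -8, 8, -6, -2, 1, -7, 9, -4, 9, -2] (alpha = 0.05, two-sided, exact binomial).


Step 1: Discard zero differences. Original n = 15; n_eff = number of nonzero differences = 15.
Nonzero differences (with sign): -4, -2, -7, -8, -2, -8, +8, -6, -2, +1, -7, +9, -4, +9, -2
Step 2: Count signs: positive = 4, negative = 11.
Step 3: Under H0: P(positive) = 0.5, so the number of positives S ~ Bin(15, 0.5).
Step 4: Two-sided exact p-value = sum of Bin(15,0.5) probabilities at or below the observed probability = 0.118469.
Step 5: alpha = 0.05. fail to reject H0.

n_eff = 15, pos = 4, neg = 11, p = 0.118469, fail to reject H0.


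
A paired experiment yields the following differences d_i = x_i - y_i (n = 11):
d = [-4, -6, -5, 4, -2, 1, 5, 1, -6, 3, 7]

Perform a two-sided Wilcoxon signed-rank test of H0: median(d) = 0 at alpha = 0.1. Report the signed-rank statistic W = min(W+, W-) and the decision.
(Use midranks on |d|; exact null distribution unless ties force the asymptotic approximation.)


Step 1: Drop any zero differences (none here) and take |d_i|.
|d| = [4, 6, 5, 4, 2, 1, 5, 1, 6, 3, 7]
Step 2: Midrank |d_i| (ties get averaged ranks).
ranks: |4|->5.5, |6|->9.5, |5|->7.5, |4|->5.5, |2|->3, |1|->1.5, |5|->7.5, |1|->1.5, |6|->9.5, |3|->4, |7|->11
Step 3: Attach original signs; sum ranks with positive sign and with negative sign.
W+ = 5.5 + 1.5 + 7.5 + 1.5 + 4 + 11 = 31
W- = 5.5 + 9.5 + 7.5 + 3 + 9.5 = 35
(Check: W+ + W- = 66 should equal n(n+1)/2 = 66.)
Step 4: Test statistic W = min(W+, W-) = 31.
Step 5: Ties in |d|, so use the tie-corrected normal approximation.
        E[W] = n(n+1)/4 = 11*12/4 = 33.
        Tie groups: |d|=1 (t=2), |d|=4 (t=2), |d|=5 (t=2), |d|=6 (t=2); sum(t^3 - t) = 24.
        Var[W] = n(n+1)(2n+1)/24 - sum(t^3-t)/48 = 3036/24 - 24/48 = 126.
        z = (W - E[W]) / sqrt(Var[W]) = (31 - 33) / 11.2250 = -0.1782.
        Two-sided p = 2*Phi(z) = 0.858586.
Step 6: alpha = 0.1. fail to reject H0.

W+ = 31, W- = 35, W = min = 31, p = 0.858586, fail to reject H0.


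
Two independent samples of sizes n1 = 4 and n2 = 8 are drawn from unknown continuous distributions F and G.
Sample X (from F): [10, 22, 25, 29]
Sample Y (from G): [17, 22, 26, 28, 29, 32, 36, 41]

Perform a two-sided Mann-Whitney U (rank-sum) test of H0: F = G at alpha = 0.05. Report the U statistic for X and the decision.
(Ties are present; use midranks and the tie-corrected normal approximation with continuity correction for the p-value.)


Step 1: Combine and sort all 12 observations; assign midranks.
sorted (value, group): (10,X), (17,Y), (22,X), (22,Y), (25,X), (26,Y), (28,Y), (29,X), (29,Y), (32,Y), (36,Y), (41,Y)
ranks: 10->1, 17->2, 22->3.5, 22->3.5, 25->5, 26->6, 28->7, 29->8.5, 29->8.5, 32->10, 36->11, 41->12
Step 2: Rank sum for X: R1 = 1 + 3.5 + 5 + 8.5 = 18.
Step 3: U_X = R1 - n1(n1+1)/2 = 18 - 4*5/2 = 18 - 10 = 8.
       U_Y = n1*n2 - U_X = 32 - 8 = 24.
Step 4: Ties are present, so use the tie-corrected normal approximation (with continuity correction) for the p-value.
Step 5: p-value = 0.201148; compare to alpha = 0.05. fail to reject H0.

U_X = 8, p = 0.201148, fail to reject H0 at alpha = 0.05.


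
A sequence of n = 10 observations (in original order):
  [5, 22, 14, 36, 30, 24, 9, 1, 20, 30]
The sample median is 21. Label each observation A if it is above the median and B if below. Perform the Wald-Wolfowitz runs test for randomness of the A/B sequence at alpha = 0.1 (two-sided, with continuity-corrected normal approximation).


Step 1: Compute median = 21; label A = above, B = below.
Labels in order: BABAAABBBA  (n_A = 5, n_B = 5)
Step 2: Count runs R = 6.
Step 3: Under H0 (random ordering), E[R] = 2*n_A*n_B/(n_A+n_B) + 1 = 2*5*5/10 + 1 = 6.0000.
        Var[R] = 2*n_A*n_B*(2*n_A*n_B - n_A - n_B) / ((n_A+n_B)^2 * (n_A+n_B-1)) = 2000/900 = 2.2222.
        SD[R] = 1.4907.
Step 4: R = E[R], so z = 0 with no continuity correction.
Step 5: Two-sided p-value via normal approximation = 2*(1 - Phi(|z|)) = 1.000000.
Step 6: alpha = 0.1. fail to reject H0.

R = 6, z = 0.0000, p = 1.000000, fail to reject H0.


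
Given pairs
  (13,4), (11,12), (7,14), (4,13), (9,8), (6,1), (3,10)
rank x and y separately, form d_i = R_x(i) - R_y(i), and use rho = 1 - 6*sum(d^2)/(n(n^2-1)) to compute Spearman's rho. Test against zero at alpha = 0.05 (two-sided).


Step 1: Rank x and y separately (midranks; no ties here).
rank(x): 13->7, 11->6, 7->4, 4->2, 9->5, 6->3, 3->1
rank(y): 4->2, 12->5, 14->7, 13->6, 8->3, 1->1, 10->4
Step 2: d_i = R_x(i) - R_y(i); compute d_i^2.
  (7-2)^2=25, (6-5)^2=1, (4-7)^2=9, (2-6)^2=16, (5-3)^2=4, (3-1)^2=4, (1-4)^2=9
sum(d^2) = 68.
Step 3: rho = 1 - 6*68 / (7*(7^2 - 1)) = 1 - 408/336 = -0.214286.
Step 4: Under H0, t = rho * sqrt((n-2)/(1-rho^2)) = -0.4906 ~ t(5).
Step 5: Two-sided p-value from the t-distribution with 5 df = 0.644512.
Step 6: alpha = 0.05. fail to reject H0.

rho = -0.2143, p = 0.644512, fail to reject H0 at alpha = 0.05.


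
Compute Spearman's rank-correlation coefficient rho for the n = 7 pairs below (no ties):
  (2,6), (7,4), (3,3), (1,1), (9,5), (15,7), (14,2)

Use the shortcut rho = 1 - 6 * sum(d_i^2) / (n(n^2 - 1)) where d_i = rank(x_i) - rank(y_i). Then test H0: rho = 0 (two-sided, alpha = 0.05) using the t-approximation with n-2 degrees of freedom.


Step 1: Rank x and y separately (midranks; no ties here).
rank(x): 2->2, 7->4, 3->3, 1->1, 9->5, 15->7, 14->6
rank(y): 6->6, 4->4, 3->3, 1->1, 5->5, 7->7, 2->2
Step 2: d_i = R_x(i) - R_y(i); compute d_i^2.
  (2-6)^2=16, (4-4)^2=0, (3-3)^2=0, (1-1)^2=0, (5-5)^2=0, (7-7)^2=0, (6-2)^2=16
sum(d^2) = 32.
Step 3: rho = 1 - 6*32 / (7*(7^2 - 1)) = 1 - 192/336 = 0.428571.
Step 4: Under H0, t = rho * sqrt((n-2)/(1-rho^2)) = 1.0607 ~ t(5).
Step 5: Two-sided p-value from the t-distribution with 5 df = 0.337368.
Step 6: alpha = 0.05. fail to reject H0.

rho = 0.4286, p = 0.337368, fail to reject H0 at alpha = 0.05.


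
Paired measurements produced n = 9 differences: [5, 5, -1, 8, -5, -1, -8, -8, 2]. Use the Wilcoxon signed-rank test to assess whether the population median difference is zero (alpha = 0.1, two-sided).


Step 1: Drop any zero differences (none here) and take |d_i|.
|d| = [5, 5, 1, 8, 5, 1, 8, 8, 2]
Step 2: Midrank |d_i| (ties get averaged ranks).
ranks: |5|->5, |5|->5, |1|->1.5, |8|->8, |5|->5, |1|->1.5, |8|->8, |8|->8, |2|->3
Step 3: Attach original signs; sum ranks with positive sign and with negative sign.
W+ = 5 + 5 + 8 + 3 = 21
W- = 1.5 + 5 + 1.5 + 8 + 8 = 24
(Check: W+ + W- = 45 should equal n(n+1)/2 = 45.)
Step 4: Test statistic W = min(W+, W-) = 21.
Step 5: Ties in |d|, so use the tie-corrected normal approximation.
        E[W] = n(n+1)/4 = 9*10/4 = 22.5.
        Tie groups: |d|=1 (t=2), |d|=5 (t=3), |d|=8 (t=3); sum(t^3 - t) = 54.
        Var[W] = n(n+1)(2n+1)/24 - sum(t^3-t)/48 = 1710/24 - 54/48 = 70.125.
        z = (W - E[W]) / sqrt(Var[W]) = (21 - 22.5) / 8.3741 = -0.1791.
        Two-sided p = 2*Phi(z) = 0.857840.
Step 6: alpha = 0.1. fail to reject H0.

W+ = 21, W- = 24, W = min = 21, p = 0.857840, fail to reject H0.


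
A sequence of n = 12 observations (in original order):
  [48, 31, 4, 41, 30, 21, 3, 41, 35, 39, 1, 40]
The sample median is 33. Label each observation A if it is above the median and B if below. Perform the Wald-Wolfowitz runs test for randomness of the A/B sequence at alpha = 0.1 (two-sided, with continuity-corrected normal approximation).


Step 1: Compute median = 33; label A = above, B = below.
Labels in order: ABBABBBAAABA  (n_A = 6, n_B = 6)
Step 2: Count runs R = 7.
Step 3: Under H0 (random ordering), E[R] = 2*n_A*n_B/(n_A+n_B) + 1 = 2*6*6/12 + 1 = 7.0000.
        Var[R] = 2*n_A*n_B*(2*n_A*n_B - n_A - n_B) / ((n_A+n_B)^2 * (n_A+n_B-1)) = 4320/1584 = 2.7273.
        SD[R] = 1.6514.
Step 4: R = E[R], so z = 0 with no continuity correction.
Step 5: Two-sided p-value via normal approximation = 2*(1 - Phi(|z|)) = 1.000000.
Step 6: alpha = 0.1. fail to reject H0.

R = 7, z = 0.0000, p = 1.000000, fail to reject H0.


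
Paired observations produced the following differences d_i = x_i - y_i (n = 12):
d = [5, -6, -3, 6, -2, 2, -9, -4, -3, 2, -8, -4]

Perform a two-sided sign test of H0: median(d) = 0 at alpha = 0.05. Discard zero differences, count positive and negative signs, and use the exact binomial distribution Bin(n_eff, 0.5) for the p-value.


Step 1: Discard zero differences. Original n = 12; n_eff = number of nonzero differences = 12.
Nonzero differences (with sign): +5, -6, -3, +6, -2, +2, -9, -4, -3, +2, -8, -4
Step 2: Count signs: positive = 4, negative = 8.
Step 3: Under H0: P(positive) = 0.5, so the number of positives S ~ Bin(12, 0.5).
Step 4: Two-sided exact p-value = sum of Bin(12,0.5) probabilities at or below the observed probability = 0.387695.
Step 5: alpha = 0.05. fail to reject H0.

n_eff = 12, pos = 4, neg = 8, p = 0.387695, fail to reject H0.


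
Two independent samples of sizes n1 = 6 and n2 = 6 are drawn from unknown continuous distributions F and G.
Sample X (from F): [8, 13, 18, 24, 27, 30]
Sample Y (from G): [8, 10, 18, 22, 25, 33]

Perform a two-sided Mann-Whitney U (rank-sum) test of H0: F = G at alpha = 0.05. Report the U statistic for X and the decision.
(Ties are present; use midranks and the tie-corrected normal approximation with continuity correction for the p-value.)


Step 1: Combine and sort all 12 observations; assign midranks.
sorted (value, group): (8,X), (8,Y), (10,Y), (13,X), (18,X), (18,Y), (22,Y), (24,X), (25,Y), (27,X), (30,X), (33,Y)
ranks: 8->1.5, 8->1.5, 10->3, 13->4, 18->5.5, 18->5.5, 22->7, 24->8, 25->9, 27->10, 30->11, 33->12
Step 2: Rank sum for X: R1 = 1.5 + 4 + 5.5 + 8 + 10 + 11 = 40.
Step 3: U_X = R1 - n1(n1+1)/2 = 40 - 6*7/2 = 40 - 21 = 19.
       U_Y = n1*n2 - U_X = 36 - 19 = 17.
Step 4: Ties are present, so use the tie-corrected normal approximation (with continuity correction) for the p-value.
Step 5: p-value = 0.935962; compare to alpha = 0.05. fail to reject H0.

U_X = 19, p = 0.935962, fail to reject H0 at alpha = 0.05.


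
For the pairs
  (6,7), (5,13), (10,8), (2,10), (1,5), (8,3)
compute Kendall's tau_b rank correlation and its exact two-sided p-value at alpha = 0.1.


Step 1: Enumerate the 15 unordered pairs (i,j) with i<j and classify each by sign(x_j-x_i) * sign(y_j-y_i).
  (1,2):dx=-1,dy=+6->D; (1,3):dx=+4,dy=+1->C; (1,4):dx=-4,dy=+3->D; (1,5):dx=-5,dy=-2->C
  (1,6):dx=+2,dy=-4->D; (2,3):dx=+5,dy=-5->D; (2,4):dx=-3,dy=-3->C; (2,5):dx=-4,dy=-8->C
  (2,6):dx=+3,dy=-10->D; (3,4):dx=-8,dy=+2->D; (3,5):dx=-9,dy=-3->C; (3,6):dx=-2,dy=-5->C
  (4,5):dx=-1,dy=-5->C; (4,6):dx=+6,dy=-7->D; (5,6):dx=+7,dy=-2->D
Step 2: C = 7, D = 8, total pairs = 15.
Step 3: tau = (C - D)/(n(n-1)/2) = (7 - 8)/15 = -0.066667.
Step 4: Exact two-sided p-value (enumerate n! = 720 permutations of y under H0): p = 1.000000.
Step 5: alpha = 0.1. fail to reject H0.

tau_b = -0.0667 (C=7, D=8), p = 1.000000, fail to reject H0.


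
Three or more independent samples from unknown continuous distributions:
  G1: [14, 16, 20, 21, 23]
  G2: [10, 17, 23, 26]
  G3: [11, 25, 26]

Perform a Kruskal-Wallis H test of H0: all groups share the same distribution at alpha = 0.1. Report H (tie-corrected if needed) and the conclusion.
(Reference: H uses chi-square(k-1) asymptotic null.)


Step 1: Combine all N = 12 observations and assign midranks.
sorted (value, group, rank): (10,G2,1), (11,G3,2), (14,G1,3), (16,G1,4), (17,G2,5), (20,G1,6), (21,G1,7), (23,G1,8.5), (23,G2,8.5), (25,G3,10), (26,G2,11.5), (26,G3,11.5)
Step 2: Sum ranks within each group.
R_1 = 28.5 (n_1 = 5)
R_2 = 26 (n_2 = 4)
R_3 = 23.5 (n_3 = 3)
Step 3: H = 12/(N(N+1)) * sum(R_i^2/n_i) - 3(N+1)
     = 12/(12*13) * (28.5^2/5 + 26^2/4 + 23.5^2/3) - 3*13
     = 0.076923 * 515.533 - 39
     = 0.656410.
Step 4: Ties present; correction factor C = 1 - 12/(12^3 - 12) = 0.993007. Corrected H = 0.656410 / 0.993007 = 0.661033.
Step 5: Under H0, H ~ chi^2(2); p-value = 0.718553.
Step 6: alpha = 0.1. fail to reject H0.

H = 0.6610, df = 2, p = 0.718553, fail to reject H0.


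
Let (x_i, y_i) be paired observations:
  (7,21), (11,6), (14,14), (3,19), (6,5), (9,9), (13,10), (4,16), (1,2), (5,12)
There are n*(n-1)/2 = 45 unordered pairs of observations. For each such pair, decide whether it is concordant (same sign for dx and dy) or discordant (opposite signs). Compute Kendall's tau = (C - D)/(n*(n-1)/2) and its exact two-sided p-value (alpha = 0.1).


Step 1: Enumerate the 45 unordered pairs (i,j) with i<j and classify each by sign(x_j-x_i) * sign(y_j-y_i).
  (1,2):dx=+4,dy=-15->D; (1,3):dx=+7,dy=-7->D; (1,4):dx=-4,dy=-2->C; (1,5):dx=-1,dy=-16->C
  (1,6):dx=+2,dy=-12->D; (1,7):dx=+6,dy=-11->D; (1,8):dx=-3,dy=-5->C; (1,9):dx=-6,dy=-19->C
  (1,10):dx=-2,dy=-9->C; (2,3):dx=+3,dy=+8->C; (2,4):dx=-8,dy=+13->D; (2,5):dx=-5,dy=-1->C
  (2,6):dx=-2,dy=+3->D; (2,7):dx=+2,dy=+4->C; (2,8):dx=-7,dy=+10->D; (2,9):dx=-10,dy=-4->C
  (2,10):dx=-6,dy=+6->D; (3,4):dx=-11,dy=+5->D; (3,5):dx=-8,dy=-9->C; (3,6):dx=-5,dy=-5->C
  (3,7):dx=-1,dy=-4->C; (3,8):dx=-10,dy=+2->D; (3,9):dx=-13,dy=-12->C; (3,10):dx=-9,dy=-2->C
  (4,5):dx=+3,dy=-14->D; (4,6):dx=+6,dy=-10->D; (4,7):dx=+10,dy=-9->D; (4,8):dx=+1,dy=-3->D
  (4,9):dx=-2,dy=-17->C; (4,10):dx=+2,dy=-7->D; (5,6):dx=+3,dy=+4->C; (5,7):dx=+7,dy=+5->C
  (5,8):dx=-2,dy=+11->D; (5,9):dx=-5,dy=-3->C; (5,10):dx=-1,dy=+7->D; (6,7):dx=+4,dy=+1->C
  (6,8):dx=-5,dy=+7->D; (6,9):dx=-8,dy=-7->C; (6,10):dx=-4,dy=+3->D; (7,8):dx=-9,dy=+6->D
  (7,9):dx=-12,dy=-8->C; (7,10):dx=-8,dy=+2->D; (8,9):dx=-3,dy=-14->C; (8,10):dx=+1,dy=-4->D
  (9,10):dx=+4,dy=+10->C
Step 2: C = 23, D = 22, total pairs = 45.
Step 3: tau = (C - D)/(n(n-1)/2) = (23 - 22)/45 = 0.022222.
Step 4: Exact two-sided p-value (enumerate n! = 3628800 permutations of y under H0): p = 1.000000.
Step 5: alpha = 0.1. fail to reject H0.

tau_b = 0.0222 (C=23, D=22), p = 1.000000, fail to reject H0.


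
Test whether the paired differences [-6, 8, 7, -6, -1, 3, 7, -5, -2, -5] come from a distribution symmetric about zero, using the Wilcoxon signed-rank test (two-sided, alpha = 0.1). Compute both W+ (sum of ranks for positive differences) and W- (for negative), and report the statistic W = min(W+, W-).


Step 1: Drop any zero differences (none here) and take |d_i|.
|d| = [6, 8, 7, 6, 1, 3, 7, 5, 2, 5]
Step 2: Midrank |d_i| (ties get averaged ranks).
ranks: |6|->6.5, |8|->10, |7|->8.5, |6|->6.5, |1|->1, |3|->3, |7|->8.5, |5|->4.5, |2|->2, |5|->4.5
Step 3: Attach original signs; sum ranks with positive sign and with negative sign.
W+ = 10 + 8.5 + 3 + 8.5 = 30
W- = 6.5 + 6.5 + 1 + 4.5 + 2 + 4.5 = 25
(Check: W+ + W- = 55 should equal n(n+1)/2 = 55.)
Step 4: Test statistic W = min(W+, W-) = 25.
Step 5: Ties in |d|, so use the tie-corrected normal approximation.
        E[W] = n(n+1)/4 = 10*11/4 = 27.5.
        Tie groups: |d|=5 (t=2), |d|=6 (t=2), |d|=7 (t=2); sum(t^3 - t) = 18.
        Var[W] = n(n+1)(2n+1)/24 - sum(t^3-t)/48 = 2310/24 - 18/48 = 95.875.
        z = (W - E[W]) / sqrt(Var[W]) = (25 - 27.5) / 9.7916 = -0.2553.
        Two-sided p = 2*Phi(z) = 0.798475.
Step 6: alpha = 0.1. fail to reject H0.

W+ = 30, W- = 25, W = min = 25, p = 0.798475, fail to reject H0.


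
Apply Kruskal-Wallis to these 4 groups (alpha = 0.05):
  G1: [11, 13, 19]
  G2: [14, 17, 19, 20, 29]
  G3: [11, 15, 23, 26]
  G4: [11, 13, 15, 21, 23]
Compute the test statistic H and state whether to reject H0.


Step 1: Combine all N = 17 observations and assign midranks.
sorted (value, group, rank): (11,G1,2), (11,G3,2), (11,G4,2), (13,G1,4.5), (13,G4,4.5), (14,G2,6), (15,G3,7.5), (15,G4,7.5), (17,G2,9), (19,G1,10.5), (19,G2,10.5), (20,G2,12), (21,G4,13), (23,G3,14.5), (23,G4,14.5), (26,G3,16), (29,G2,17)
Step 2: Sum ranks within each group.
R_1 = 17 (n_1 = 3)
R_2 = 54.5 (n_2 = 5)
R_3 = 40 (n_3 = 4)
R_4 = 41.5 (n_4 = 5)
Step 3: H = 12/(N(N+1)) * sum(R_i^2/n_i) - 3(N+1)
     = 12/(17*18) * (17^2/3 + 54.5^2/5 + 40^2/4 + 41.5^2/5) - 3*18
     = 0.039216 * 1434.83 - 54
     = 2.267974.
Step 4: Ties present; correction factor C = 1 - 48/(17^3 - 17) = 0.990196. Corrected H = 2.267974 / 0.990196 = 2.290429.
Step 5: Under H0, H ~ chi^2(3); p-value = 0.514357.
Step 6: alpha = 0.05. fail to reject H0.

H = 2.2904, df = 3, p = 0.514357, fail to reject H0.


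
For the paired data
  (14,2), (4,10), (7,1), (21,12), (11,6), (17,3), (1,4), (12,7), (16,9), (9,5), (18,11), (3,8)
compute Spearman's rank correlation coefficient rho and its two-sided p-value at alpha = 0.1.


Step 1: Rank x and y separately (midranks; no ties here).
rank(x): 14->8, 4->3, 7->4, 21->12, 11->6, 17->10, 1->1, 12->7, 16->9, 9->5, 18->11, 3->2
rank(y): 2->2, 10->10, 1->1, 12->12, 6->6, 3->3, 4->4, 7->7, 9->9, 5->5, 11->11, 8->8
Step 2: d_i = R_x(i) - R_y(i); compute d_i^2.
  (8-2)^2=36, (3-10)^2=49, (4-1)^2=9, (12-12)^2=0, (6-6)^2=0, (10-3)^2=49, (1-4)^2=9, (7-7)^2=0, (9-9)^2=0, (5-5)^2=0, (11-11)^2=0, (2-8)^2=36
sum(d^2) = 188.
Step 3: rho = 1 - 6*188 / (12*(12^2 - 1)) = 1 - 1128/1716 = 0.342657.
Step 4: Under H0, t = rho * sqrt((n-2)/(1-rho^2)) = 1.1534 ~ t(10).
Step 5: Two-sided p-value from the t-distribution with 10 df = 0.275567.
Step 6: alpha = 0.1. fail to reject H0.

rho = 0.3427, p = 0.275567, fail to reject H0 at alpha = 0.1.


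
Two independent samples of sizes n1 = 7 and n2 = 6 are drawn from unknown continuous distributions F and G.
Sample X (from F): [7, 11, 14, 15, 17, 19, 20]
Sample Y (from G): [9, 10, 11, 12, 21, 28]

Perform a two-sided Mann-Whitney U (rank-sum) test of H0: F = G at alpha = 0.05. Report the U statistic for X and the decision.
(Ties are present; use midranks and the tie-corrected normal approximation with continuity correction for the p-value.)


Step 1: Combine and sort all 13 observations; assign midranks.
sorted (value, group): (7,X), (9,Y), (10,Y), (11,X), (11,Y), (12,Y), (14,X), (15,X), (17,X), (19,X), (20,X), (21,Y), (28,Y)
ranks: 7->1, 9->2, 10->3, 11->4.5, 11->4.5, 12->6, 14->7, 15->8, 17->9, 19->10, 20->11, 21->12, 28->13
Step 2: Rank sum for X: R1 = 1 + 4.5 + 7 + 8 + 9 + 10 + 11 = 50.5.
Step 3: U_X = R1 - n1(n1+1)/2 = 50.5 - 7*8/2 = 50.5 - 28 = 22.5.
       U_Y = n1*n2 - U_X = 42 - 22.5 = 19.5.
Step 4: Ties are present, so use the tie-corrected normal approximation (with continuity correction) for the p-value.
Step 5: p-value = 0.886248; compare to alpha = 0.05. fail to reject H0.

U_X = 22.5, p = 0.886248, fail to reject H0 at alpha = 0.05.


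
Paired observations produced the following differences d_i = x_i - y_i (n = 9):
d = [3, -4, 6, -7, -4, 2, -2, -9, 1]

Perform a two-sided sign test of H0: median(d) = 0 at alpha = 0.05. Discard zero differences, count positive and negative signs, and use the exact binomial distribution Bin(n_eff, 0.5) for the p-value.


Step 1: Discard zero differences. Original n = 9; n_eff = number of nonzero differences = 9.
Nonzero differences (with sign): +3, -4, +6, -7, -4, +2, -2, -9, +1
Step 2: Count signs: positive = 4, negative = 5.
Step 3: Under H0: P(positive) = 0.5, so the number of positives S ~ Bin(9, 0.5).
Step 4: Two-sided exact p-value = sum of Bin(9,0.5) probabilities at or below the observed probability = 1.000000.
Step 5: alpha = 0.05. fail to reject H0.

n_eff = 9, pos = 4, neg = 5, p = 1.000000, fail to reject H0.


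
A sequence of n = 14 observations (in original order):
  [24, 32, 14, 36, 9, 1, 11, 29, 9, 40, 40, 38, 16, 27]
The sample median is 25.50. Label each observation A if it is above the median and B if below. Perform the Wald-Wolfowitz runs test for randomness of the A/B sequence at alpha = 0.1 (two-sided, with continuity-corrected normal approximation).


Step 1: Compute median = 25.50; label A = above, B = below.
Labels in order: BABABBBABAAABA  (n_A = 7, n_B = 7)
Step 2: Count runs R = 10.
Step 3: Under H0 (random ordering), E[R] = 2*n_A*n_B/(n_A+n_B) + 1 = 2*7*7/14 + 1 = 8.0000.
        Var[R] = 2*n_A*n_B*(2*n_A*n_B - n_A - n_B) / ((n_A+n_B)^2 * (n_A+n_B-1)) = 8232/2548 = 3.2308.
        SD[R] = 1.7974.
Step 4: Continuity-corrected z = (R - 0.5 - E[R]) / SD[R] = (10 - 0.5 - 8.0000) / 1.7974 = 0.8345.
Step 5: Two-sided p-value via normal approximation = 2*(1 - Phi(|z|)) = 0.403986.
Step 6: alpha = 0.1. fail to reject H0.

R = 10, z = 0.8345, p = 0.403986, fail to reject H0.


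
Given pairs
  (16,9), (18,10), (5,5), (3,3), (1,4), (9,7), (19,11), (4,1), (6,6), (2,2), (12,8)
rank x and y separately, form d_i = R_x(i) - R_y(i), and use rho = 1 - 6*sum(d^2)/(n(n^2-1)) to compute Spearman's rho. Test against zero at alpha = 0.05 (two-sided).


Step 1: Rank x and y separately (midranks; no ties here).
rank(x): 16->9, 18->10, 5->5, 3->3, 1->1, 9->7, 19->11, 4->4, 6->6, 2->2, 12->8
rank(y): 9->9, 10->10, 5->5, 3->3, 4->4, 7->7, 11->11, 1->1, 6->6, 2->2, 8->8
Step 2: d_i = R_x(i) - R_y(i); compute d_i^2.
  (9-9)^2=0, (10-10)^2=0, (5-5)^2=0, (3-3)^2=0, (1-4)^2=9, (7-7)^2=0, (11-11)^2=0, (4-1)^2=9, (6-6)^2=0, (2-2)^2=0, (8-8)^2=0
sum(d^2) = 18.
Step 3: rho = 1 - 6*18 / (11*(11^2 - 1)) = 1 - 108/1320 = 0.918182.
Step 4: Under H0, t = rho * sqrt((n-2)/(1-rho^2)) = 6.9531 ~ t(9).
Step 5: Two-sided p-value from the t-distribution with 9 df = 0.000067.
Step 6: alpha = 0.05. reject H0.

rho = 0.9182, p = 0.000067, reject H0 at alpha = 0.05.


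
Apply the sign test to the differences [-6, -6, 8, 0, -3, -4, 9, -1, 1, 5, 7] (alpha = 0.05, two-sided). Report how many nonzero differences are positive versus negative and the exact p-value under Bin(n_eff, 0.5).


Step 1: Discard zero differences. Original n = 11; n_eff = number of nonzero differences = 10.
Nonzero differences (with sign): -6, -6, +8, -3, -4, +9, -1, +1, +5, +7
Step 2: Count signs: positive = 5, negative = 5.
Step 3: Under H0: P(positive) = 0.5, so the number of positives S ~ Bin(10, 0.5).
Step 4: Two-sided exact p-value = sum of Bin(10,0.5) probabilities at or below the observed probability = 1.000000.
Step 5: alpha = 0.05. fail to reject H0.

n_eff = 10, pos = 5, neg = 5, p = 1.000000, fail to reject H0.


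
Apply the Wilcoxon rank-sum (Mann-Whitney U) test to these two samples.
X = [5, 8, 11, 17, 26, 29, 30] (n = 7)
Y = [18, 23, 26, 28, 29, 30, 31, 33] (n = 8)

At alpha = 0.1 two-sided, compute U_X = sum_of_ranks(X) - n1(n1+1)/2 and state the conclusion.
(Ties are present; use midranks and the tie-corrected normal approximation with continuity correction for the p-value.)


Step 1: Combine and sort all 15 observations; assign midranks.
sorted (value, group): (5,X), (8,X), (11,X), (17,X), (18,Y), (23,Y), (26,X), (26,Y), (28,Y), (29,X), (29,Y), (30,X), (30,Y), (31,Y), (33,Y)
ranks: 5->1, 8->2, 11->3, 17->4, 18->5, 23->6, 26->7.5, 26->7.5, 28->9, 29->10.5, 29->10.5, 30->12.5, 30->12.5, 31->14, 33->15
Step 2: Rank sum for X: R1 = 1 + 2 + 3 + 4 + 7.5 + 10.5 + 12.5 = 40.5.
Step 3: U_X = R1 - n1(n1+1)/2 = 40.5 - 7*8/2 = 40.5 - 28 = 12.5.
       U_Y = n1*n2 - U_X = 56 - 12.5 = 43.5.
Step 4: Ties are present, so use the tie-corrected normal approximation (with continuity correction) for the p-value.
Step 5: p-value = 0.081757; compare to alpha = 0.1. reject H0.

U_X = 12.5, p = 0.081757, reject H0 at alpha = 0.1.


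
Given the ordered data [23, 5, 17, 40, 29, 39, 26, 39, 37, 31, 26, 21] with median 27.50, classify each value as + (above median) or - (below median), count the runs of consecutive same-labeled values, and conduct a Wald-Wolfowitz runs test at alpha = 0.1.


Step 1: Compute median = 27.50; label A = above, B = below.
Labels in order: BBBAAABAAABB  (n_A = 6, n_B = 6)
Step 2: Count runs R = 5.
Step 3: Under H0 (random ordering), E[R] = 2*n_A*n_B/(n_A+n_B) + 1 = 2*6*6/12 + 1 = 7.0000.
        Var[R] = 2*n_A*n_B*(2*n_A*n_B - n_A - n_B) / ((n_A+n_B)^2 * (n_A+n_B-1)) = 4320/1584 = 2.7273.
        SD[R] = 1.6514.
Step 4: Continuity-corrected z = (R + 0.5 - E[R]) / SD[R] = (5 + 0.5 - 7.0000) / 1.6514 = -0.9083.
Step 5: Two-sided p-value via normal approximation = 2*(1 - Phi(|z|)) = 0.363722.
Step 6: alpha = 0.1. fail to reject H0.

R = 5, z = -0.9083, p = 0.363722, fail to reject H0.


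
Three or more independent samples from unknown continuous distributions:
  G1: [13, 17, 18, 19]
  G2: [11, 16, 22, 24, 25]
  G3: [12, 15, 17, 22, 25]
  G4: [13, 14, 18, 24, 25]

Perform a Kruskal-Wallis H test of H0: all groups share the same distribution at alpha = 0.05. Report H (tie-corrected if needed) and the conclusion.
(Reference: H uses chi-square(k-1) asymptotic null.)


Step 1: Combine all N = 19 observations and assign midranks.
sorted (value, group, rank): (11,G2,1), (12,G3,2), (13,G1,3.5), (13,G4,3.5), (14,G4,5), (15,G3,6), (16,G2,7), (17,G1,8.5), (17,G3,8.5), (18,G1,10.5), (18,G4,10.5), (19,G1,12), (22,G2,13.5), (22,G3,13.5), (24,G2,15.5), (24,G4,15.5), (25,G2,18), (25,G3,18), (25,G4,18)
Step 2: Sum ranks within each group.
R_1 = 34.5 (n_1 = 4)
R_2 = 55 (n_2 = 5)
R_3 = 48 (n_3 = 5)
R_4 = 52.5 (n_4 = 5)
Step 3: H = 12/(N(N+1)) * sum(R_i^2/n_i) - 3(N+1)
     = 12/(19*20) * (34.5^2/4 + 55^2/5 + 48^2/5 + 52.5^2/5) - 3*20
     = 0.031579 * 1914.61 - 60
     = 0.461447.
Step 4: Ties present; correction factor C = 1 - 54/(19^3 - 19) = 0.992105. Corrected H = 0.461447 / 0.992105 = 0.465119.
Step 5: Under H0, H ~ chi^2(3); p-value = 0.926485.
Step 6: alpha = 0.05. fail to reject H0.

H = 0.4651, df = 3, p = 0.926485, fail to reject H0.


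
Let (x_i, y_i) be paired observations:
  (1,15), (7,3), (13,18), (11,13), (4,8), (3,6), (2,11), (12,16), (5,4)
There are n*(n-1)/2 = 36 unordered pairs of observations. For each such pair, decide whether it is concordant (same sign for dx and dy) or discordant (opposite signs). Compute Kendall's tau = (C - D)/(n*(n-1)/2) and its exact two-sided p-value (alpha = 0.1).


Step 1: Enumerate the 36 unordered pairs (i,j) with i<j and classify each by sign(x_j-x_i) * sign(y_j-y_i).
  (1,2):dx=+6,dy=-12->D; (1,3):dx=+12,dy=+3->C; (1,4):dx=+10,dy=-2->D; (1,5):dx=+3,dy=-7->D
  (1,6):dx=+2,dy=-9->D; (1,7):dx=+1,dy=-4->D; (1,8):dx=+11,dy=+1->C; (1,9):dx=+4,dy=-11->D
  (2,3):dx=+6,dy=+15->C; (2,4):dx=+4,dy=+10->C; (2,5):dx=-3,dy=+5->D; (2,6):dx=-4,dy=+3->D
  (2,7):dx=-5,dy=+8->D; (2,8):dx=+5,dy=+13->C; (2,9):dx=-2,dy=+1->D; (3,4):dx=-2,dy=-5->C
  (3,5):dx=-9,dy=-10->C; (3,6):dx=-10,dy=-12->C; (3,7):dx=-11,dy=-7->C; (3,8):dx=-1,dy=-2->C
  (3,9):dx=-8,dy=-14->C; (4,5):dx=-7,dy=-5->C; (4,6):dx=-8,dy=-7->C; (4,7):dx=-9,dy=-2->C
  (4,8):dx=+1,dy=+3->C; (4,9):dx=-6,dy=-9->C; (5,6):dx=-1,dy=-2->C; (5,7):dx=-2,dy=+3->D
  (5,8):dx=+8,dy=+8->C; (5,9):dx=+1,dy=-4->D; (6,7):dx=-1,dy=+5->D; (6,8):dx=+9,dy=+10->C
  (6,9):dx=+2,dy=-2->D; (7,8):dx=+10,dy=+5->C; (7,9):dx=+3,dy=-7->D; (8,9):dx=-7,dy=-12->C
Step 2: C = 21, D = 15, total pairs = 36.
Step 3: tau = (C - D)/(n(n-1)/2) = (21 - 15)/36 = 0.166667.
Step 4: Exact two-sided p-value (enumerate n! = 362880 permutations of y under H0): p = 0.612202.
Step 5: alpha = 0.1. fail to reject H0.

tau_b = 0.1667 (C=21, D=15), p = 0.612202, fail to reject H0.
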